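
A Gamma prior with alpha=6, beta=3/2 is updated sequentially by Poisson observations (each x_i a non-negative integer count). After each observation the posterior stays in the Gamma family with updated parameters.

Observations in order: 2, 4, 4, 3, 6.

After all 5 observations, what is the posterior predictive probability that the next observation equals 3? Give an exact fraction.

obs 1: x=2 → posterior Gamma(8, 5/2)
obs 2: x=4 → posterior Gamma(12, 7/2)
obs 3: x=4 → posterior Gamma(16, 9/2)
obs 4: x=3 → posterior Gamma(19, 11/2)
obs 5: x=6 → posterior Gamma(25, 13/2)

733866641546148933267196928072/3787675244106352329254150390625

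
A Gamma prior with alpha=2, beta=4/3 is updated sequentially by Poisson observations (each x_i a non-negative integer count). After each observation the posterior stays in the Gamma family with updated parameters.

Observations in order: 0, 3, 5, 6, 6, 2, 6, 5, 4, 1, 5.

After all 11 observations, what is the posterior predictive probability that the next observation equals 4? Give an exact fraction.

obs 1: x=0 → posterior Gamma(2, 7/3)
obs 2: x=3 → posterior Gamma(5, 10/3)
obs 3: x=5 → posterior Gamma(10, 13/3)
obs 4: x=6 → posterior Gamma(16, 16/3)
obs 5: x=6 → posterior Gamma(22, 19/3)
obs 6: x=2 → posterior Gamma(24, 22/3)
obs 7: x=6 → posterior Gamma(30, 25/3)
obs 8: x=5 → posterior Gamma(35, 28/3)
obs 9: x=4 → posterior Gamma(39, 31/3)
obs 10: x=1 → posterior Gamma(40, 34/3)
obs 11: x=5 → posterior Gamma(45, 37/3)

29216676056478463157594598318105158814748464943355223951567962693898913914693/158456325028528675187087900672000000000000000000000000000000000000000000000000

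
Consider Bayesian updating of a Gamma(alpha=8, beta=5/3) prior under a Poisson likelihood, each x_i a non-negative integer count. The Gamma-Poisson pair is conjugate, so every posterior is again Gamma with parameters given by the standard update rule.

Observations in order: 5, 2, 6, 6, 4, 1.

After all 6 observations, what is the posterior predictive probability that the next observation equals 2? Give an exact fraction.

obs 1: x=5 → posterior Gamma(13, 8/3)
obs 2: x=2 → posterior Gamma(15, 11/3)
obs 3: x=6 → posterior Gamma(21, 14/3)
obs 4: x=6 → posterior Gamma(27, 17/3)
obs 5: x=4 → posterior Gamma(31, 20/3)
obs 6: x=1 → posterior Gamma(32, 23/3)

11169846421624164098850916042602462069994717737/80347773819593628199945475226861762603894439936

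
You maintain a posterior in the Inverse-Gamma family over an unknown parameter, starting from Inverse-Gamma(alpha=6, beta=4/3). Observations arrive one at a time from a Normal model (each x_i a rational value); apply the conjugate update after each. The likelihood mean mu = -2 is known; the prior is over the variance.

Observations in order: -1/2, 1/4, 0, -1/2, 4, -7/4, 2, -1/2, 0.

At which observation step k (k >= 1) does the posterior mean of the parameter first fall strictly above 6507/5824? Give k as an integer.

obs 1: x=-1/2 → posterior Inverse-Gamma(13/2, 59/24)
obs 2: x=1/4 → posterior Inverse-Gamma(7, 479/96)
obs 3: x=0 → posterior Inverse-Gamma(15/2, 671/96)
obs 4: x=-1/2 → posterior Inverse-Gamma(8, 779/96)
obs 5: x=4 → posterior Inverse-Gamma(17/2, 2507/96)
obs 6: x=-7/4 → posterior Inverse-Gamma(9, 1255/48)
obs 7: x=2 → posterior Inverse-Gamma(19/2, 1639/48)
obs 8: x=-1/2 → posterior Inverse-Gamma(10, 1693/48)
obs 9: x=0 → posterior Inverse-Gamma(21/2, 1789/48)

k = 4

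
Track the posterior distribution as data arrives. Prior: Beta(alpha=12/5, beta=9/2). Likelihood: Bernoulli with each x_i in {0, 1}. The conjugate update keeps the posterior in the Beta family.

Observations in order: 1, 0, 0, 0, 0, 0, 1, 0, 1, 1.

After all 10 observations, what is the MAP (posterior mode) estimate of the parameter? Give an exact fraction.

54/149

obs 1: x=1 → posterior Beta(17/5, 9/2)
obs 2: x=0 → posterior Beta(17/5, 11/2)
obs 3: x=0 → posterior Beta(17/5, 13/2)
obs 4: x=0 → posterior Beta(17/5, 15/2)
obs 5: x=0 → posterior Beta(17/5, 17/2)
obs 6: x=0 → posterior Beta(17/5, 19/2)
obs 7: x=1 → posterior Beta(22/5, 19/2)
obs 8: x=0 → posterior Beta(22/5, 21/2)
obs 9: x=1 → posterior Beta(27/5, 21/2)
obs 10: x=1 → posterior Beta(32/5, 21/2)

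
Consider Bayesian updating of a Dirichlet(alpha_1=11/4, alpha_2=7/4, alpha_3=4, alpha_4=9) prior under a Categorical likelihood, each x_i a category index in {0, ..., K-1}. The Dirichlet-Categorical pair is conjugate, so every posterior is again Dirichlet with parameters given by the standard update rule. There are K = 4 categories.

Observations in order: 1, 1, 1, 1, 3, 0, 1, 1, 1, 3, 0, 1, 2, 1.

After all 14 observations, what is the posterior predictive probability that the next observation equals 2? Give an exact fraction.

obs 1: x=1 → posterior Dirichlet(11/4, 11/4, 4, 9)
obs 2: x=1 → posterior Dirichlet(11/4, 15/4, 4, 9)
obs 3: x=1 → posterior Dirichlet(11/4, 19/4, 4, 9)
obs 4: x=1 → posterior Dirichlet(11/4, 23/4, 4, 9)
obs 5: x=3 → posterior Dirichlet(11/4, 23/4, 4, 10)
obs 6: x=0 → posterior Dirichlet(15/4, 23/4, 4, 10)
obs 7: x=1 → posterior Dirichlet(15/4, 27/4, 4, 10)
obs 8: x=1 → posterior Dirichlet(15/4, 31/4, 4, 10)
obs 9: x=1 → posterior Dirichlet(15/4, 35/4, 4, 10)
obs 10: x=3 → posterior Dirichlet(15/4, 35/4, 4, 11)
obs 11: x=0 → posterior Dirichlet(19/4, 35/4, 4, 11)
obs 12: x=1 → posterior Dirichlet(19/4, 39/4, 4, 11)
obs 13: x=2 → posterior Dirichlet(19/4, 39/4, 5, 11)
obs 14: x=1 → posterior Dirichlet(19/4, 43/4, 5, 11)

10/63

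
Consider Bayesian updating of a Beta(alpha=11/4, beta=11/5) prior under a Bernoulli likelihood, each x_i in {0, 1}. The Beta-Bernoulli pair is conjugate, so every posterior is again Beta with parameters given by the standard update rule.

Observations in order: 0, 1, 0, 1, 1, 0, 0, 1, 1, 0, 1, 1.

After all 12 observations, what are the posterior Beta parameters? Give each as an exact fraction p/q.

obs 1: x=0 → posterior Beta(11/4, 16/5)
obs 2: x=1 → posterior Beta(15/4, 16/5)
obs 3: x=0 → posterior Beta(15/4, 21/5)
obs 4: x=1 → posterior Beta(19/4, 21/5)
obs 5: x=1 → posterior Beta(23/4, 21/5)
obs 6: x=0 → posterior Beta(23/4, 26/5)
obs 7: x=0 → posterior Beta(23/4, 31/5)
obs 8: x=1 → posterior Beta(27/4, 31/5)
obs 9: x=1 → posterior Beta(31/4, 31/5)
obs 10: x=0 → posterior Beta(31/4, 36/5)
obs 11: x=1 → posterior Beta(35/4, 36/5)
obs 12: x=1 → posterior Beta(39/4, 36/5)

alpha=39/4, beta=36/5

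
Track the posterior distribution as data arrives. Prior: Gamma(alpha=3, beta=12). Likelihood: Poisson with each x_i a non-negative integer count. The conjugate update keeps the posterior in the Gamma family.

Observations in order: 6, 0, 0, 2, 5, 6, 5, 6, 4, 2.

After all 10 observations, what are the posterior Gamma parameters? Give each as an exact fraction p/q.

alpha=39, beta=22

obs 1: x=6 → posterior Gamma(9, 13)
obs 2: x=0 → posterior Gamma(9, 14)
obs 3: x=0 → posterior Gamma(9, 15)
obs 4: x=2 → posterior Gamma(11, 16)
obs 5: x=5 → posterior Gamma(16, 17)
obs 6: x=6 → posterior Gamma(22, 18)
obs 7: x=5 → posterior Gamma(27, 19)
obs 8: x=6 → posterior Gamma(33, 20)
obs 9: x=4 → posterior Gamma(37, 21)
obs 10: x=2 → posterior Gamma(39, 22)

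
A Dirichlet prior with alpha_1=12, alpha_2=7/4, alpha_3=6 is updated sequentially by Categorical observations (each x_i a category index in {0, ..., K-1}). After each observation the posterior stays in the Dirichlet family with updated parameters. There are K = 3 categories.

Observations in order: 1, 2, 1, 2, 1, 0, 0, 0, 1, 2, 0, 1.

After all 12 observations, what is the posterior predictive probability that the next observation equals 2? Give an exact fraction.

obs 1: x=1 → posterior Dirichlet(12, 11/4, 6)
obs 2: x=2 → posterior Dirichlet(12, 11/4, 7)
obs 3: x=1 → posterior Dirichlet(12, 15/4, 7)
obs 4: x=2 → posterior Dirichlet(12, 15/4, 8)
obs 5: x=1 → posterior Dirichlet(12, 19/4, 8)
obs 6: x=0 → posterior Dirichlet(13, 19/4, 8)
obs 7: x=0 → posterior Dirichlet(14, 19/4, 8)
obs 8: x=0 → posterior Dirichlet(15, 19/4, 8)
obs 9: x=1 → posterior Dirichlet(15, 23/4, 8)
obs 10: x=2 → posterior Dirichlet(15, 23/4, 9)
obs 11: x=0 → posterior Dirichlet(16, 23/4, 9)
obs 12: x=1 → posterior Dirichlet(16, 27/4, 9)

36/127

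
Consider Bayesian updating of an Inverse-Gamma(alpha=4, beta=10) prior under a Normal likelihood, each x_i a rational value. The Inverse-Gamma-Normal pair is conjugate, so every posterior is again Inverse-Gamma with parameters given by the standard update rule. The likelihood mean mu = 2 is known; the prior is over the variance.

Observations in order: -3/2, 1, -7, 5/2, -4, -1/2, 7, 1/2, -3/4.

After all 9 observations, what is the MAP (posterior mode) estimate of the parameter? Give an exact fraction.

3065/304

obs 1: x=-3/2 → posterior Inverse-Gamma(9/2, 129/8)
obs 2: x=1 → posterior Inverse-Gamma(5, 133/8)
obs 3: x=-7 → posterior Inverse-Gamma(11/2, 457/8)
obs 4: x=5/2 → posterior Inverse-Gamma(6, 229/4)
obs 5: x=-4 → posterior Inverse-Gamma(13/2, 301/4)
obs 6: x=-1/2 → posterior Inverse-Gamma(7, 627/8)
obs 7: x=7 → posterior Inverse-Gamma(15/2, 727/8)
obs 8: x=1/2 → posterior Inverse-Gamma(8, 92)
obs 9: x=-3/4 → posterior Inverse-Gamma(17/2, 3065/32)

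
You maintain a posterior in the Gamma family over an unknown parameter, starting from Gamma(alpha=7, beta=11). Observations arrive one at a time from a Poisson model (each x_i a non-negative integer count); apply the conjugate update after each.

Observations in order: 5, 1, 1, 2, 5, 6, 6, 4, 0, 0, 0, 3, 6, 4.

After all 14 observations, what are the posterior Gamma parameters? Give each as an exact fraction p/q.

obs 1: x=5 → posterior Gamma(12, 12)
obs 2: x=1 → posterior Gamma(13, 13)
obs 3: x=1 → posterior Gamma(14, 14)
obs 4: x=2 → posterior Gamma(16, 15)
obs 5: x=5 → posterior Gamma(21, 16)
obs 6: x=6 → posterior Gamma(27, 17)
obs 7: x=6 → posterior Gamma(33, 18)
obs 8: x=4 → posterior Gamma(37, 19)
obs 9: x=0 → posterior Gamma(37, 20)
obs 10: x=0 → posterior Gamma(37, 21)
obs 11: x=0 → posterior Gamma(37, 22)
obs 12: x=3 → posterior Gamma(40, 23)
obs 13: x=6 → posterior Gamma(46, 24)
obs 14: x=4 → posterior Gamma(50, 25)

alpha=50, beta=25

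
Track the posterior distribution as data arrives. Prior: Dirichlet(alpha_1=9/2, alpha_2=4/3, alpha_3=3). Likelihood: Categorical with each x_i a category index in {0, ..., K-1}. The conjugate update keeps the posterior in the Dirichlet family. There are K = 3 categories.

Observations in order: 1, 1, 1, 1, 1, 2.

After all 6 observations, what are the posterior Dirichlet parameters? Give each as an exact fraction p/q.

alpha_1=9/2, alpha_2=19/3, alpha_3=4

obs 1: x=1 → posterior Dirichlet(9/2, 7/3, 3)
obs 2: x=1 → posterior Dirichlet(9/2, 10/3, 3)
obs 3: x=1 → posterior Dirichlet(9/2, 13/3, 3)
obs 4: x=1 → posterior Dirichlet(9/2, 16/3, 3)
obs 5: x=1 → posterior Dirichlet(9/2, 19/3, 3)
obs 6: x=2 → posterior Dirichlet(9/2, 19/3, 4)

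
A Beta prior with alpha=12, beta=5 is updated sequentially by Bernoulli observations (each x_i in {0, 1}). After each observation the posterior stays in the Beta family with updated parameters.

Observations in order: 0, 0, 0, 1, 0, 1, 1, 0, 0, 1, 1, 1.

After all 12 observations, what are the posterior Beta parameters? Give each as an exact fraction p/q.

alpha=18, beta=11

obs 1: x=0 → posterior Beta(12, 6)
obs 2: x=0 → posterior Beta(12, 7)
obs 3: x=0 → posterior Beta(12, 8)
obs 4: x=1 → posterior Beta(13, 8)
obs 5: x=0 → posterior Beta(13, 9)
obs 6: x=1 → posterior Beta(14, 9)
obs 7: x=1 → posterior Beta(15, 9)
obs 8: x=0 → posterior Beta(15, 10)
obs 9: x=0 → posterior Beta(15, 11)
obs 10: x=1 → posterior Beta(16, 11)
obs 11: x=1 → posterior Beta(17, 11)
obs 12: x=1 → posterior Beta(18, 11)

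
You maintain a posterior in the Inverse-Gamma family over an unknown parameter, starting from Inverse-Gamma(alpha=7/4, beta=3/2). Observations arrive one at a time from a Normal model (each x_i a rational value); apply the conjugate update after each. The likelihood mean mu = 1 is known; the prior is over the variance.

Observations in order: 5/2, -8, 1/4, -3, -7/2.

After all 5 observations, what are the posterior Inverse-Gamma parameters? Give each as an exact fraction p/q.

obs 1: x=5/2 → posterior Inverse-Gamma(9/4, 21/8)
obs 2: x=-8 → posterior Inverse-Gamma(11/4, 345/8)
obs 3: x=1/4 → posterior Inverse-Gamma(13/4, 1389/32)
obs 4: x=-3 → posterior Inverse-Gamma(15/4, 1645/32)
obs 5: x=-7/2 → posterior Inverse-Gamma(17/4, 1969/32)

alpha=17/4, beta=1969/32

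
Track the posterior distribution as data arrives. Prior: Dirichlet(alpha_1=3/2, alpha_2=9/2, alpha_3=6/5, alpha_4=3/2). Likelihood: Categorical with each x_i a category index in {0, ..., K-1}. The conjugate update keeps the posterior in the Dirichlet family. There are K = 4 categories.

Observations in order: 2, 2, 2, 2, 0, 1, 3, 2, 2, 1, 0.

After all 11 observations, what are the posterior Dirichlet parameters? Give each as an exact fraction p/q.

alpha_1=7/2, alpha_2=13/2, alpha_3=36/5, alpha_4=5/2

obs 1: x=2 → posterior Dirichlet(3/2, 9/2, 11/5, 3/2)
obs 2: x=2 → posterior Dirichlet(3/2, 9/2, 16/5, 3/2)
obs 3: x=2 → posterior Dirichlet(3/2, 9/2, 21/5, 3/2)
obs 4: x=2 → posterior Dirichlet(3/2, 9/2, 26/5, 3/2)
obs 5: x=0 → posterior Dirichlet(5/2, 9/2, 26/5, 3/2)
obs 6: x=1 → posterior Dirichlet(5/2, 11/2, 26/5, 3/2)
obs 7: x=3 → posterior Dirichlet(5/2, 11/2, 26/5, 5/2)
obs 8: x=2 → posterior Dirichlet(5/2, 11/2, 31/5, 5/2)
obs 9: x=2 → posterior Dirichlet(5/2, 11/2, 36/5, 5/2)
obs 10: x=1 → posterior Dirichlet(5/2, 13/2, 36/5, 5/2)
obs 11: x=0 → posterior Dirichlet(7/2, 13/2, 36/5, 5/2)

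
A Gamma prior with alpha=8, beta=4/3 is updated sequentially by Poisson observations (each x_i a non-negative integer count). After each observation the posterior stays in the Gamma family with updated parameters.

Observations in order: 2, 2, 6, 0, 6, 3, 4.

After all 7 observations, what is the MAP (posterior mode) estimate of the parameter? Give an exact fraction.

18/5

obs 1: x=2 → posterior Gamma(10, 7/3)
obs 2: x=2 → posterior Gamma(12, 10/3)
obs 3: x=6 → posterior Gamma(18, 13/3)
obs 4: x=0 → posterior Gamma(18, 16/3)
obs 5: x=6 → posterior Gamma(24, 19/3)
obs 6: x=3 → posterior Gamma(27, 22/3)
obs 7: x=4 → posterior Gamma(31, 25/3)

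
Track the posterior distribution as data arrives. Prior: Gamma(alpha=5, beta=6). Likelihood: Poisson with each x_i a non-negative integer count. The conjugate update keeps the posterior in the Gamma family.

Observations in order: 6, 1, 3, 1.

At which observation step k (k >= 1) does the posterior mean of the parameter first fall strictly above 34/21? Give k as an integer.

obs 1: x=6 → posterior Gamma(11, 7)
obs 2: x=1 → posterior Gamma(12, 8)
obs 3: x=3 → posterior Gamma(15, 9)
obs 4: x=1 → posterior Gamma(16, 10)

k = 3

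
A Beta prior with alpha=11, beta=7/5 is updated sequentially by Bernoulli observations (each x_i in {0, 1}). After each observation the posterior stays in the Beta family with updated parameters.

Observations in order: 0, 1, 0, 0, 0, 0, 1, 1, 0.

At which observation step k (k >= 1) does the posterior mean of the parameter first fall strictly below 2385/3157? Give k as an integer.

k = 4

obs 1: x=0 → posterior Beta(11, 12/5)
obs 2: x=1 → posterior Beta(12, 12/5)
obs 3: x=0 → posterior Beta(12, 17/5)
obs 4: x=0 → posterior Beta(12, 22/5)
obs 5: x=0 → posterior Beta(12, 27/5)
obs 6: x=0 → posterior Beta(12, 32/5)
obs 7: x=1 → posterior Beta(13, 32/5)
obs 8: x=1 → posterior Beta(14, 32/5)
obs 9: x=0 → posterior Beta(14, 37/5)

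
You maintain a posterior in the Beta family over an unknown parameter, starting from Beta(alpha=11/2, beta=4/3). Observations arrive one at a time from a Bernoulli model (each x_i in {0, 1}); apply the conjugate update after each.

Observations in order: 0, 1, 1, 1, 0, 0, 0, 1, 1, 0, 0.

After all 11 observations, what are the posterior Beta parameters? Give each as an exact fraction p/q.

obs 1: x=0 → posterior Beta(11/2, 7/3)
obs 2: x=1 → posterior Beta(13/2, 7/3)
obs 3: x=1 → posterior Beta(15/2, 7/3)
obs 4: x=1 → posterior Beta(17/2, 7/3)
obs 5: x=0 → posterior Beta(17/2, 10/3)
obs 6: x=0 → posterior Beta(17/2, 13/3)
obs 7: x=0 → posterior Beta(17/2, 16/3)
obs 8: x=1 → posterior Beta(19/2, 16/3)
obs 9: x=1 → posterior Beta(21/2, 16/3)
obs 10: x=0 → posterior Beta(21/2, 19/3)
obs 11: x=0 → posterior Beta(21/2, 22/3)

alpha=21/2, beta=22/3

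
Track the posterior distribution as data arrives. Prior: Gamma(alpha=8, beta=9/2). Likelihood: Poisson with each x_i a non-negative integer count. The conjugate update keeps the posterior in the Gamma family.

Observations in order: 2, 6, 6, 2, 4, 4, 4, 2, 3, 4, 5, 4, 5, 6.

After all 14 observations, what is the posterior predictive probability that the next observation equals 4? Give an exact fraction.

859247862780924462960998172774407064158778809238142318570626688808779040599952769819179366760938562686276240/4672125849495810103254510104891608812242236635021652033889216984972876364559631564756442098052291244135854243

obs 1: x=2 → posterior Gamma(10, 11/2)
obs 2: x=6 → posterior Gamma(16, 13/2)
obs 3: x=6 → posterior Gamma(22, 15/2)
obs 4: x=2 → posterior Gamma(24, 17/2)
obs 5: x=4 → posterior Gamma(28, 19/2)
obs 6: x=4 → posterior Gamma(32, 21/2)
obs 7: x=4 → posterior Gamma(36, 23/2)
obs 8: x=2 → posterior Gamma(38, 25/2)
obs 9: x=3 → posterior Gamma(41, 27/2)
obs 10: x=4 → posterior Gamma(45, 29/2)
obs 11: x=5 → posterior Gamma(50, 31/2)
obs 12: x=4 → posterior Gamma(54, 33/2)
obs 13: x=5 → posterior Gamma(59, 35/2)
obs 14: x=6 → posterior Gamma(65, 37/2)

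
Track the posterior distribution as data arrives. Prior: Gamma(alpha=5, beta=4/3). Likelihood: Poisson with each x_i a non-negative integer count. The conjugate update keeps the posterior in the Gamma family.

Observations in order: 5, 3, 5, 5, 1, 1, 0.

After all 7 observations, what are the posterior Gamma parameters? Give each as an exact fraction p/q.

alpha=25, beta=25/3

obs 1: x=5 → posterior Gamma(10, 7/3)
obs 2: x=3 → posterior Gamma(13, 10/3)
obs 3: x=5 → posterior Gamma(18, 13/3)
obs 4: x=5 → posterior Gamma(23, 16/3)
obs 5: x=1 → posterior Gamma(24, 19/3)
obs 6: x=1 → posterior Gamma(25, 22/3)
obs 7: x=0 → posterior Gamma(25, 25/3)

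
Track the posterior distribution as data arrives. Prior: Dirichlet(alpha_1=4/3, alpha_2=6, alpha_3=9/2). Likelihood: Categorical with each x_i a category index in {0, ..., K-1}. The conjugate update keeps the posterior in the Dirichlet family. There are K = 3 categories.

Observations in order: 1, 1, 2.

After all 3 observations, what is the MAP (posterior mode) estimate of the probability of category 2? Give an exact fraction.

obs 1: x=1 → posterior Dirichlet(4/3, 7, 9/2)
obs 2: x=1 → posterior Dirichlet(4/3, 8, 9/2)
obs 3: x=2 → posterior Dirichlet(4/3, 8, 11/2)

27/71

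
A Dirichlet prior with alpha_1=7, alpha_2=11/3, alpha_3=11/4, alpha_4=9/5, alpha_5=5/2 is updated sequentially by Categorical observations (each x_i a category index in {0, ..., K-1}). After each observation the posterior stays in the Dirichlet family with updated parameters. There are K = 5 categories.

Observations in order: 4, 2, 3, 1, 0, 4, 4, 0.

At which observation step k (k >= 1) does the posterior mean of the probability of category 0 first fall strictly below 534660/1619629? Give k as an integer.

obs 1: x=4 → posterior Dirichlet(7, 11/3, 11/4, 9/5, 7/2)
obs 2: x=2 → posterior Dirichlet(7, 11/3, 15/4, 9/5, 7/2)
obs 3: x=3 → posterior Dirichlet(7, 11/3, 15/4, 14/5, 7/2)
obs 4: x=1 → posterior Dirichlet(7, 14/3, 15/4, 14/5, 7/2)
obs 5: x=0 → posterior Dirichlet(8, 14/3, 15/4, 14/5, 7/2)
obs 6: x=4 → posterior Dirichlet(8, 14/3, 15/4, 14/5, 9/2)
obs 7: x=4 → posterior Dirichlet(8, 14/3, 15/4, 14/5, 11/2)
obs 8: x=0 → posterior Dirichlet(9, 14/3, 15/4, 14/5, 11/2)

k = 4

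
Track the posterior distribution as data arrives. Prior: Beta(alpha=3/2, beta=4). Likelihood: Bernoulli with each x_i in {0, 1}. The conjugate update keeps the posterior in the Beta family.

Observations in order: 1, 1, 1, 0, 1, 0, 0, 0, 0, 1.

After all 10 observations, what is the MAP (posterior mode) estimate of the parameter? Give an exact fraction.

obs 1: x=1 → posterior Beta(5/2, 4)
obs 2: x=1 → posterior Beta(7/2, 4)
obs 3: x=1 → posterior Beta(9/2, 4)
obs 4: x=0 → posterior Beta(9/2, 5)
obs 5: x=1 → posterior Beta(11/2, 5)
obs 6: x=0 → posterior Beta(11/2, 6)
obs 7: x=0 → posterior Beta(11/2, 7)
obs 8: x=0 → posterior Beta(11/2, 8)
obs 9: x=0 → posterior Beta(11/2, 9)
obs 10: x=1 → posterior Beta(13/2, 9)

11/27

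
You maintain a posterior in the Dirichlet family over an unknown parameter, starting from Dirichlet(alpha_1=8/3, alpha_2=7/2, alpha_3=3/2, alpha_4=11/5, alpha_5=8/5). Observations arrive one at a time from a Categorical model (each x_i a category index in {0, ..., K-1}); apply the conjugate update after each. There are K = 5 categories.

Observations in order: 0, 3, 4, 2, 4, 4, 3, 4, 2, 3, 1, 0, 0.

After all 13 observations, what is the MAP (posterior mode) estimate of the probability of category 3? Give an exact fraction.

obs 1: x=0 → posterior Dirichlet(11/3, 7/2, 3/2, 11/5, 8/5)
obs 2: x=3 → posterior Dirichlet(11/3, 7/2, 3/2, 16/5, 8/5)
obs 3: x=4 → posterior Dirichlet(11/3, 7/2, 3/2, 16/5, 13/5)
obs 4: x=2 → posterior Dirichlet(11/3, 7/2, 5/2, 16/5, 13/5)
obs 5: x=4 → posterior Dirichlet(11/3, 7/2, 5/2, 16/5, 18/5)
obs 6: x=4 → posterior Dirichlet(11/3, 7/2, 5/2, 16/5, 23/5)
obs 7: x=3 → posterior Dirichlet(11/3, 7/2, 5/2, 21/5, 23/5)
obs 8: x=4 → posterior Dirichlet(11/3, 7/2, 5/2, 21/5, 28/5)
obs 9: x=2 → posterior Dirichlet(11/3, 7/2, 7/2, 21/5, 28/5)
obs 10: x=3 → posterior Dirichlet(11/3, 7/2, 7/2, 26/5, 28/5)
obs 11: x=1 → posterior Dirichlet(11/3, 9/2, 7/2, 26/5, 28/5)
obs 12: x=0 → posterior Dirichlet(14/3, 9/2, 7/2, 26/5, 28/5)
obs 13: x=0 → posterior Dirichlet(17/3, 9/2, 7/2, 26/5, 28/5)

63/292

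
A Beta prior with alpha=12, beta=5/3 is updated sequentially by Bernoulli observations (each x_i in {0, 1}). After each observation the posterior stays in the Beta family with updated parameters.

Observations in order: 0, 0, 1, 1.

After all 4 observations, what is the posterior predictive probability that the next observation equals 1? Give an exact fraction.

42/53

obs 1: x=0 → posterior Beta(12, 8/3)
obs 2: x=0 → posterior Beta(12, 11/3)
obs 3: x=1 → posterior Beta(13, 11/3)
obs 4: x=1 → posterior Beta(14, 11/3)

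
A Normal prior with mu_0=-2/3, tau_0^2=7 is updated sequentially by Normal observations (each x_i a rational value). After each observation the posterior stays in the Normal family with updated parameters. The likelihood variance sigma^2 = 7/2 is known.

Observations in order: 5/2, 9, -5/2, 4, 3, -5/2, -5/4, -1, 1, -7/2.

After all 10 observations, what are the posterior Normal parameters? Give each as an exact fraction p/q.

mu_0=101/126, tau_0^2=1/3

obs 1: x=5/2 → posterior Normal(13/9, 7/3)
obs 2: x=9 → posterior Normal(67/15, 7/5)
obs 3: x=-5/2 → posterior Normal(52/21, 1)
obs 4: x=4 → posterior Normal(76/27, 7/9)
obs 5: x=3 → posterior Normal(94/33, 7/11)
obs 6: x=-5/2 → posterior Normal(79/39, 7/13)
obs 7: x=-5/4 → posterior Normal(143/90, 7/15)
obs 8: x=-1 → posterior Normal(131/102, 7/17)
obs 9: x=1 → posterior Normal(143/114, 7/19)
obs 10: x=-7/2 → posterior Normal(101/126, 1/3)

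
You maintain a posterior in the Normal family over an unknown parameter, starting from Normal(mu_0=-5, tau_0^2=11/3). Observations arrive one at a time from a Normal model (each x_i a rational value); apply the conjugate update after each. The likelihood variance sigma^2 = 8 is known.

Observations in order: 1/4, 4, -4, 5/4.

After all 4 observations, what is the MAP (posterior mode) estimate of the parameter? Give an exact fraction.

-207/136

obs 1: x=1/4 → posterior Normal(-67/20, 88/35)
obs 2: x=4 → posterior Normal(-293/184, 44/23)
obs 3: x=-4 → posterior Normal(-469/228, 88/57)
obs 4: x=5/4 → posterior Normal(-207/136, 22/17)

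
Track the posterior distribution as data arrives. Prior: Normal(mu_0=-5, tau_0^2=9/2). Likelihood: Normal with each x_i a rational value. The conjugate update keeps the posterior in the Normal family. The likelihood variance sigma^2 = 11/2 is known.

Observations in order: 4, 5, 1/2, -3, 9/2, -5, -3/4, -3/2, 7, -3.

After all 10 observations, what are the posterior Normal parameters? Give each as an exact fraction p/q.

mu_0=59/404, tau_0^2=99/202

obs 1: x=4 → posterior Normal(-19/20, 99/40)
obs 2: x=5 → posterior Normal(26/29, 99/58)
obs 3: x=1/2 → posterior Normal(61/76, 99/76)
obs 4: x=-3 → posterior Normal(7/94, 99/94)
obs 5: x=9/2 → posterior Normal(11/14, 99/112)
obs 6: x=-5 → posterior Normal(-1/65, 99/130)
obs 7: x=-3/4 → posterior Normal(-31/296, 99/148)
obs 8: x=-3/2 → posterior Normal(-85/332, 99/166)
obs 9: x=7 → posterior Normal(167/368, 99/184)
obs 10: x=-3 → posterior Normal(59/404, 99/202)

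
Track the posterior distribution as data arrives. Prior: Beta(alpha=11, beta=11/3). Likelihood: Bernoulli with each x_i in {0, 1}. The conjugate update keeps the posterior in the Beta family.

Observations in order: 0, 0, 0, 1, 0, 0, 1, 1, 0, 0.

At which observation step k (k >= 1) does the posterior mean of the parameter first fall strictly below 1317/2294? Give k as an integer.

k = 10

obs 1: x=0 → posterior Beta(11, 14/3)
obs 2: x=0 → posterior Beta(11, 17/3)
obs 3: x=0 → posterior Beta(11, 20/3)
obs 4: x=1 → posterior Beta(12, 20/3)
obs 5: x=0 → posterior Beta(12, 23/3)
obs 6: x=0 → posterior Beta(12, 26/3)
obs 7: x=1 → posterior Beta(13, 26/3)
obs 8: x=1 → posterior Beta(14, 26/3)
obs 9: x=0 → posterior Beta(14, 29/3)
obs 10: x=0 → posterior Beta(14, 32/3)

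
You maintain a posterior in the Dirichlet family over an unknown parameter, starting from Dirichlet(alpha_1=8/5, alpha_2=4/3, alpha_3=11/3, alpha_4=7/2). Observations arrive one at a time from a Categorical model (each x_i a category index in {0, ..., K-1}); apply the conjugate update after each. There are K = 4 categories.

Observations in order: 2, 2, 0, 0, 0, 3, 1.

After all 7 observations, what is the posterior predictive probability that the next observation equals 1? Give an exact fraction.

70/513

obs 1: x=2 → posterior Dirichlet(8/5, 4/3, 14/3, 7/2)
obs 2: x=2 → posterior Dirichlet(8/5, 4/3, 17/3, 7/2)
obs 3: x=0 → posterior Dirichlet(13/5, 4/3, 17/3, 7/2)
obs 4: x=0 → posterior Dirichlet(18/5, 4/3, 17/3, 7/2)
obs 5: x=0 → posterior Dirichlet(23/5, 4/3, 17/3, 7/2)
obs 6: x=3 → posterior Dirichlet(23/5, 4/3, 17/3, 9/2)
obs 7: x=1 → posterior Dirichlet(23/5, 7/3, 17/3, 9/2)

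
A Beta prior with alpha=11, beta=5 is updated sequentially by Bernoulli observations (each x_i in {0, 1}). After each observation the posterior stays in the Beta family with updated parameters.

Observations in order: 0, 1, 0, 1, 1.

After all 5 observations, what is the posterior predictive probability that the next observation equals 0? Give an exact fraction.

obs 1: x=0 → posterior Beta(11, 6)
obs 2: x=1 → posterior Beta(12, 6)
obs 3: x=0 → posterior Beta(12, 7)
obs 4: x=1 → posterior Beta(13, 7)
obs 5: x=1 → posterior Beta(14, 7)

1/3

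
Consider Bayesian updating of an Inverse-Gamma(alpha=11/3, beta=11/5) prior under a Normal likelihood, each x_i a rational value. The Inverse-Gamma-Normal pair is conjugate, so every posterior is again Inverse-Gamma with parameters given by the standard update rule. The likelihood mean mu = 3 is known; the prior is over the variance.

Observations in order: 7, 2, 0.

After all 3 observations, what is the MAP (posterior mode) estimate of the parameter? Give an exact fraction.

456/185

obs 1: x=7 → posterior Inverse-Gamma(25/6, 51/5)
obs 2: x=2 → posterior Inverse-Gamma(14/3, 107/10)
obs 3: x=0 → posterior Inverse-Gamma(31/6, 76/5)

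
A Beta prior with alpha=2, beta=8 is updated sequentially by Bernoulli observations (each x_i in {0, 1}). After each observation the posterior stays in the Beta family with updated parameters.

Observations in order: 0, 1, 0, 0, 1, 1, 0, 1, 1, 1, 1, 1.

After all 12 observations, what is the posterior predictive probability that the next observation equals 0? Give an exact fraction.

6/11

obs 1: x=0 → posterior Beta(2, 9)
obs 2: x=1 → posterior Beta(3, 9)
obs 3: x=0 → posterior Beta(3, 10)
obs 4: x=0 → posterior Beta(3, 11)
obs 5: x=1 → posterior Beta(4, 11)
obs 6: x=1 → posterior Beta(5, 11)
obs 7: x=0 → posterior Beta(5, 12)
obs 8: x=1 → posterior Beta(6, 12)
obs 9: x=1 → posterior Beta(7, 12)
obs 10: x=1 → posterior Beta(8, 12)
obs 11: x=1 → posterior Beta(9, 12)
obs 12: x=1 → posterior Beta(10, 12)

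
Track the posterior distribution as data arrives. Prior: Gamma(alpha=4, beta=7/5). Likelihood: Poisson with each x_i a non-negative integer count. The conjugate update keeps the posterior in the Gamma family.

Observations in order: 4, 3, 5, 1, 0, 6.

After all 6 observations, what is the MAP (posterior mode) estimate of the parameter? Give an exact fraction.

obs 1: x=4 → posterior Gamma(8, 12/5)
obs 2: x=3 → posterior Gamma(11, 17/5)
obs 3: x=5 → posterior Gamma(16, 22/5)
obs 4: x=1 → posterior Gamma(17, 27/5)
obs 5: x=0 → posterior Gamma(17, 32/5)
obs 6: x=6 → posterior Gamma(23, 37/5)

110/37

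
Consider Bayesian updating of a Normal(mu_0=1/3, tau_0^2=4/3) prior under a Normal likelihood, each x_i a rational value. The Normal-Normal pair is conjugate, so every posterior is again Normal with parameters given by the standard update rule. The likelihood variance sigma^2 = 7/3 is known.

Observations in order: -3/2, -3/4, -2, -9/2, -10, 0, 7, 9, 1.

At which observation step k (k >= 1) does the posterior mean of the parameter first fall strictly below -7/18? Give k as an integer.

obs 1: x=-3/2 → posterior Normal(-1/3, 28/33)
obs 2: x=-3/4 → posterior Normal(-4/9, 28/45)
obs 3: x=-2 → posterior Normal(-44/57, 28/57)
obs 4: x=-9/2 → posterior Normal(-98/69, 28/69)
obs 5: x=-10 → posterior Normal(-218/81, 28/81)
obs 6: x=0 → posterior Normal(-218/93, 28/93)
obs 7: x=7 → posterior Normal(-134/105, 4/15)
obs 8: x=9 → posterior Normal(-2/9, 28/117)
obs 9: x=1 → posterior Normal(-14/129, 28/129)

k = 2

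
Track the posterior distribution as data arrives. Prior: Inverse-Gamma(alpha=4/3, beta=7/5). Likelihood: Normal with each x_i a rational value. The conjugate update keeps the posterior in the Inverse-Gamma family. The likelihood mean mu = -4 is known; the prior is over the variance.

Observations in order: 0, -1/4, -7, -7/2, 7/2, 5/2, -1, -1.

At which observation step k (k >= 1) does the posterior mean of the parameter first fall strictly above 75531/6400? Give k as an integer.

obs 1: x=0 → posterior Inverse-Gamma(11/6, 47/5)
obs 2: x=-1/4 → posterior Inverse-Gamma(7/3, 2629/160)
obs 3: x=-7 → posterior Inverse-Gamma(17/6, 3349/160)
obs 4: x=-7/2 → posterior Inverse-Gamma(10/3, 3369/160)
obs 5: x=7/2 → posterior Inverse-Gamma(23/6, 7869/160)
obs 6: x=5/2 → posterior Inverse-Gamma(13/3, 11249/160)
obs 7: x=-1 → posterior Inverse-Gamma(29/6, 11969/160)
obs 8: x=-1 → posterior Inverse-Gamma(16/3, 12689/160)

k = 2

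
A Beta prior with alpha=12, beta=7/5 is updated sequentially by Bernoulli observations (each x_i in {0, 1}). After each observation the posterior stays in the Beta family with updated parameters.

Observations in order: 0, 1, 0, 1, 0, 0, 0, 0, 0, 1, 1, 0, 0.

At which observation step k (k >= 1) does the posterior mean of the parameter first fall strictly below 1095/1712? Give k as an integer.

k = 9

obs 1: x=0 → posterior Beta(12, 12/5)
obs 2: x=1 → posterior Beta(13, 12/5)
obs 3: x=0 → posterior Beta(13, 17/5)
obs 4: x=1 → posterior Beta(14, 17/5)
obs 5: x=0 → posterior Beta(14, 22/5)
obs 6: x=0 → posterior Beta(14, 27/5)
obs 7: x=0 → posterior Beta(14, 32/5)
obs 8: x=0 → posterior Beta(14, 37/5)
obs 9: x=0 → posterior Beta(14, 42/5)
obs 10: x=1 → posterior Beta(15, 42/5)
obs 11: x=1 → posterior Beta(16, 42/5)
obs 12: x=0 → posterior Beta(16, 47/5)
obs 13: x=0 → posterior Beta(16, 52/5)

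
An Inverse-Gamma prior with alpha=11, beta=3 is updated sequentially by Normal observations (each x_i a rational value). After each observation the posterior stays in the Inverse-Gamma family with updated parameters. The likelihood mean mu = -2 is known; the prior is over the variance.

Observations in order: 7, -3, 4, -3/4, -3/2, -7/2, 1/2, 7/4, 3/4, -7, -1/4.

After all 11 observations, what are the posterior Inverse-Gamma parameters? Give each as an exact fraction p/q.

alpha=33/2, beta=92

obs 1: x=7 → posterior Inverse-Gamma(23/2, 87/2)
obs 2: x=-3 → posterior Inverse-Gamma(12, 44)
obs 3: x=4 → posterior Inverse-Gamma(25/2, 62)
obs 4: x=-3/4 → posterior Inverse-Gamma(13, 2009/32)
obs 5: x=-3/2 → posterior Inverse-Gamma(27/2, 2013/32)
obs 6: x=-7/2 → posterior Inverse-Gamma(14, 2049/32)
obs 7: x=1/2 → posterior Inverse-Gamma(29/2, 2149/32)
obs 8: x=7/4 → posterior Inverse-Gamma(15, 1187/16)
obs 9: x=3/4 → posterior Inverse-Gamma(31/2, 2495/32)
obs 10: x=-7 → posterior Inverse-Gamma(16, 2895/32)
obs 11: x=-1/4 → posterior Inverse-Gamma(33/2, 92)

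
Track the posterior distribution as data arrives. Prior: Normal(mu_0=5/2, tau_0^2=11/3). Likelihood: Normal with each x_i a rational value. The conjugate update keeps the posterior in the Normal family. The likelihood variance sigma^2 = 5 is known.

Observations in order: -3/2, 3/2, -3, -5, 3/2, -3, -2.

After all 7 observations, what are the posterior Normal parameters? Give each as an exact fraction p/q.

obs 1: x=-3/2 → posterior Normal(21/26, 55/26)
obs 2: x=3/2 → posterior Normal(75/74, 55/37)
obs 3: x=-3 → posterior Normal(3/32, 55/48)
obs 4: x=-5 → posterior Normal(-101/118, 55/59)
obs 5: x=3/2 → posterior Normal(-17/35, 11/14)
obs 6: x=-3 → posterior Normal(-67/81, 55/81)
obs 7: x=-2 → posterior Normal(-89/92, 55/92)

mu_0=-89/92, tau_0^2=55/92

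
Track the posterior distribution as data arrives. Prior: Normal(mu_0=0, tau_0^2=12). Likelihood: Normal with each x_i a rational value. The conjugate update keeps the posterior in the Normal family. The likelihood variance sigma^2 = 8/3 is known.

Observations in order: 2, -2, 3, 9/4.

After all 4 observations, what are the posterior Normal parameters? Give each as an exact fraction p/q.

obs 1: x=2 → posterior Normal(18/11, 24/11)
obs 2: x=-2 → posterior Normal(0, 6/5)
obs 3: x=3 → posterior Normal(27/29, 24/29)
obs 4: x=9/4 → posterior Normal(189/152, 12/19)

mu_0=189/152, tau_0^2=12/19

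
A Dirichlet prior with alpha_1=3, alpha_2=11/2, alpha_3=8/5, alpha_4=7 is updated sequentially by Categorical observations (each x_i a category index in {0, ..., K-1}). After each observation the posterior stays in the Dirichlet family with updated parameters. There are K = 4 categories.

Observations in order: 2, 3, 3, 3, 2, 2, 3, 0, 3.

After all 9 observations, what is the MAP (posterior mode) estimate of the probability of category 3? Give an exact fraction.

110/221

obs 1: x=2 → posterior Dirichlet(3, 11/2, 13/5, 7)
obs 2: x=3 → posterior Dirichlet(3, 11/2, 13/5, 8)
obs 3: x=3 → posterior Dirichlet(3, 11/2, 13/5, 9)
obs 4: x=3 → posterior Dirichlet(3, 11/2, 13/5, 10)
obs 5: x=2 → posterior Dirichlet(3, 11/2, 18/5, 10)
obs 6: x=2 → posterior Dirichlet(3, 11/2, 23/5, 10)
obs 7: x=3 → posterior Dirichlet(3, 11/2, 23/5, 11)
obs 8: x=0 → posterior Dirichlet(4, 11/2, 23/5, 11)
obs 9: x=3 → posterior Dirichlet(4, 11/2, 23/5, 12)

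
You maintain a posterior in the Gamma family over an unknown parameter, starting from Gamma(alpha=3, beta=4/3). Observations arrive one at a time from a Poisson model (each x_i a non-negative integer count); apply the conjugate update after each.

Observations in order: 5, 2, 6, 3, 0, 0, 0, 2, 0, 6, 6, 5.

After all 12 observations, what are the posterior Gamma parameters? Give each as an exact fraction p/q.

alpha=38, beta=40/3

obs 1: x=5 → posterior Gamma(8, 7/3)
obs 2: x=2 → posterior Gamma(10, 10/3)
obs 3: x=6 → posterior Gamma(16, 13/3)
obs 4: x=3 → posterior Gamma(19, 16/3)
obs 5: x=0 → posterior Gamma(19, 19/3)
obs 6: x=0 → posterior Gamma(19, 22/3)
obs 7: x=0 → posterior Gamma(19, 25/3)
obs 8: x=2 → posterior Gamma(21, 28/3)
obs 9: x=0 → posterior Gamma(21, 31/3)
obs 10: x=6 → posterior Gamma(27, 34/3)
obs 11: x=6 → posterior Gamma(33, 37/3)
obs 12: x=5 → posterior Gamma(38, 40/3)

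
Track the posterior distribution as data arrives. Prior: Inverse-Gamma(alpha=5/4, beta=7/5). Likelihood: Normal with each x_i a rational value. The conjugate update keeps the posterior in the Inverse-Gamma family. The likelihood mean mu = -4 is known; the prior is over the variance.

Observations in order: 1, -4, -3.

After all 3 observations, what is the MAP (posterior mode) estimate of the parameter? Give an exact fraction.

96/25

obs 1: x=1 → posterior Inverse-Gamma(7/4, 139/10)
obs 2: x=-4 → posterior Inverse-Gamma(9/4, 139/10)
obs 3: x=-3 → posterior Inverse-Gamma(11/4, 72/5)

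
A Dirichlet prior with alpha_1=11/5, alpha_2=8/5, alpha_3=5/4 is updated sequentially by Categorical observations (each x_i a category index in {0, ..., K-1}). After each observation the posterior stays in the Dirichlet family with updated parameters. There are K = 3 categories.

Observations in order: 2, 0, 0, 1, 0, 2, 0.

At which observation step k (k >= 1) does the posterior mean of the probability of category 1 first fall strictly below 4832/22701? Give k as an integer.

obs 1: x=2 → posterior Dirichlet(11/5, 8/5, 9/4)
obs 2: x=0 → posterior Dirichlet(16/5, 8/5, 9/4)
obs 3: x=0 → posterior Dirichlet(21/5, 8/5, 9/4)
obs 4: x=1 → posterior Dirichlet(21/5, 13/5, 9/4)
obs 5: x=0 → posterior Dirichlet(26/5, 13/5, 9/4)
obs 6: x=2 → posterior Dirichlet(26/5, 13/5, 13/4)
obs 7: x=0 → posterior Dirichlet(31/5, 13/5, 13/4)

k = 3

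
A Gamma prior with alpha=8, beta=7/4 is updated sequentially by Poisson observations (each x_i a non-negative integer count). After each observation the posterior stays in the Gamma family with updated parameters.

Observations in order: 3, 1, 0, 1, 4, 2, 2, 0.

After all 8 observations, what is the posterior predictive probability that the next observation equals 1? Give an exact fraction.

217088107995456888757326005969926476/863586854220408743801513785592407849

obs 1: x=3 → posterior Gamma(11, 11/4)
obs 2: x=1 → posterior Gamma(12, 15/4)
obs 3: x=0 → posterior Gamma(12, 19/4)
obs 4: x=1 → posterior Gamma(13, 23/4)
obs 5: x=4 → posterior Gamma(17, 27/4)
obs 6: x=2 → posterior Gamma(19, 31/4)
obs 7: x=2 → posterior Gamma(21, 35/4)
obs 8: x=0 → posterior Gamma(21, 39/4)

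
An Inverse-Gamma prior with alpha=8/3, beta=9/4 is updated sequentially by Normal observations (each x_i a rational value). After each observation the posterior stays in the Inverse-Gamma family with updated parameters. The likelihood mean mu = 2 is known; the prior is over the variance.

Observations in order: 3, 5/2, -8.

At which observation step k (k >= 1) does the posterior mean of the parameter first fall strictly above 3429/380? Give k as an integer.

obs 1: x=3 → posterior Inverse-Gamma(19/6, 11/4)
obs 2: x=5/2 → posterior Inverse-Gamma(11/3, 23/8)
obs 3: x=-8 → posterior Inverse-Gamma(25/6, 423/8)

k = 3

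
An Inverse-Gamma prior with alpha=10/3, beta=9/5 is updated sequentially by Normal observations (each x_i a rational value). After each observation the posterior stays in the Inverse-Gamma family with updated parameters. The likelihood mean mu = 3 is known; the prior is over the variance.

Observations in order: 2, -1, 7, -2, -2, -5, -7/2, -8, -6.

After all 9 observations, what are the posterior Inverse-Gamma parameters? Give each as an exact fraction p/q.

alpha=47/6, beta=7897/40

obs 1: x=2 → posterior Inverse-Gamma(23/6, 23/10)
obs 2: x=-1 → posterior Inverse-Gamma(13/3, 103/10)
obs 3: x=7 → posterior Inverse-Gamma(29/6, 183/10)
obs 4: x=-2 → posterior Inverse-Gamma(16/3, 154/5)
obs 5: x=-2 → posterior Inverse-Gamma(35/6, 433/10)
obs 6: x=-5 → posterior Inverse-Gamma(19/3, 753/10)
obs 7: x=-7/2 → posterior Inverse-Gamma(41/6, 3857/40)
obs 8: x=-8 → posterior Inverse-Gamma(22/3, 6277/40)
obs 9: x=-6 → posterior Inverse-Gamma(47/6, 7897/40)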